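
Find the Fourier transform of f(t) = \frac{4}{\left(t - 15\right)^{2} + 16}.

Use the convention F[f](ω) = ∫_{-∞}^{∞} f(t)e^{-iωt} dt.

F(ω) = \pi e^{- 15 i \omega - 4 \left|{\omega}\right|}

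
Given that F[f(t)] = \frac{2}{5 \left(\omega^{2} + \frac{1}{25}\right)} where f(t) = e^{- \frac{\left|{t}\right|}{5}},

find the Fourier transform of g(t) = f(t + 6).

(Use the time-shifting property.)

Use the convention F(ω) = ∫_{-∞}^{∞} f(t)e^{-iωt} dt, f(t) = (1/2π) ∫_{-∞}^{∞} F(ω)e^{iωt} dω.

F[g](ω) = \frac{10 e^{6 i \omega}}{25 \omega^{2} + 1}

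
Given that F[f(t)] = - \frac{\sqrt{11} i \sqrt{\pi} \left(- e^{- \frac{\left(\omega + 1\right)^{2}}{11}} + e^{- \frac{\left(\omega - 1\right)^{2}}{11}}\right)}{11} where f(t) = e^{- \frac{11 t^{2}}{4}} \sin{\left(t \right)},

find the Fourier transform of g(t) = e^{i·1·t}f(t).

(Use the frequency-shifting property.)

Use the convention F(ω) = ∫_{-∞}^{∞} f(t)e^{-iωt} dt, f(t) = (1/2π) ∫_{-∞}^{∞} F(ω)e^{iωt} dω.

F[g](ω) = \frac{\sqrt{11} i \sqrt{\pi} \left(- e^{\frac{4 \omega}{11}} + e^{\frac{4}{11}}\right) e^{- \frac{\omega^{2}}{11} - \frac{4}{11}}}{11}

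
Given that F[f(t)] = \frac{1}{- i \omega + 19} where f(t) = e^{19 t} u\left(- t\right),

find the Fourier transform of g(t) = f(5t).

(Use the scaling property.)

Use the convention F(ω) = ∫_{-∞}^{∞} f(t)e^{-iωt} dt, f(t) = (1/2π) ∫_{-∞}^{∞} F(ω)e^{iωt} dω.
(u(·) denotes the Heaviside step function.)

F[g](ω) = \frac{i}{\omega + 95 i}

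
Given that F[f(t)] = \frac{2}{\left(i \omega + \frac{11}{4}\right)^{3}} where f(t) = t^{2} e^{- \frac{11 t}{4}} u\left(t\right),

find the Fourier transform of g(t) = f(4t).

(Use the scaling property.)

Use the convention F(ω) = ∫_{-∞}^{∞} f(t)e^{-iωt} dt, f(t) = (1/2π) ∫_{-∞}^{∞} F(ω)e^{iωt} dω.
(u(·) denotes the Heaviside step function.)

F[g](ω) = \frac{32}{\left(i \omega + 11\right)^{3}}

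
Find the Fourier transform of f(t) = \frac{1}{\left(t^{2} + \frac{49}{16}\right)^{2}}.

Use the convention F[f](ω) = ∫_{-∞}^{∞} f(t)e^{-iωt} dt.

F(ω) = \frac{8 \pi \left(7 \left|{\omega}\right| + 4\right) e^{- \frac{7 \left|{\omega}\right|}{4}}}{343}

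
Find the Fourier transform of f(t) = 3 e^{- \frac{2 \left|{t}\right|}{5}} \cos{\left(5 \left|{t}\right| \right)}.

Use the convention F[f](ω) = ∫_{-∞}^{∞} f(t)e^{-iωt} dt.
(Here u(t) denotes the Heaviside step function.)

F(ω) = \frac{60 \left(25 \omega^{2} + 629\right)}{625 \omega^{4} - 31050 \omega^{2} + 395641}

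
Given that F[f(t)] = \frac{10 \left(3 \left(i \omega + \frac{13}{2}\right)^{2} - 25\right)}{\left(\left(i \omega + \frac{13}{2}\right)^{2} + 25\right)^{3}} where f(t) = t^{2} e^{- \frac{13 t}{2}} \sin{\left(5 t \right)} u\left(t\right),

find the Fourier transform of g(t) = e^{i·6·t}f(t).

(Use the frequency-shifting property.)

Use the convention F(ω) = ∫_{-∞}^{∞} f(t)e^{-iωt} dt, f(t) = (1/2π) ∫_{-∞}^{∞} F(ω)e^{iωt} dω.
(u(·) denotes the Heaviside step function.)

F[g](ω) = \frac{160 \left(3 \left(2 i \left(\omega - 6\right) + 13\right)^{2} - 100\right)}{\left(\left(2 i \left(\omega - 6\right) + 13\right)^{2} + 100\right)^{3}}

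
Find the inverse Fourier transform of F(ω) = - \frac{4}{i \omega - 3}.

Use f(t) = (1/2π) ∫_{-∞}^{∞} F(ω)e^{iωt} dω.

f(t) = 4 e^{3 t} u\left(- t\right)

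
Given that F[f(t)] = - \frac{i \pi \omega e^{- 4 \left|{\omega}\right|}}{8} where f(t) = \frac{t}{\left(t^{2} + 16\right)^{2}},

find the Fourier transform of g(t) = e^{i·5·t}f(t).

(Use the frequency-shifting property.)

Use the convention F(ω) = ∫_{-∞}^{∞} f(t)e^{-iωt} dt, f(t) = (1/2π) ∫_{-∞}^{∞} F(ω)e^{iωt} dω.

F[g](ω) = \frac{i \pi \left(5 - \omega\right) e^{- 4 \left|{\omega - 5}\right|}}{8}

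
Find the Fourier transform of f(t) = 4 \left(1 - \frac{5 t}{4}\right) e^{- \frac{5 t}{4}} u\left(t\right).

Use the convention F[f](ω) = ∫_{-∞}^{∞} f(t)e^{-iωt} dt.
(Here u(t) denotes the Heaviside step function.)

F(ω) = \frac{64 i \omega}{- 16 \omega^{2} + 40 i \omega + 25}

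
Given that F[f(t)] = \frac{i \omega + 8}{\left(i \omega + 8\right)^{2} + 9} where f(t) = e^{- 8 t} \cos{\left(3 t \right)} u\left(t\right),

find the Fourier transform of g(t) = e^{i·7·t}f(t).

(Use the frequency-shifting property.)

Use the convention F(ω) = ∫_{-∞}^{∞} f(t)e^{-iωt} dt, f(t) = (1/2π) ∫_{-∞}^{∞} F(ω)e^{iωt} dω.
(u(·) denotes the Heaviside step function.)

F[g](ω) = \frac{i \left(\omega - 7\right) + 8}{\left(i \left(\omega - 7\right) + 8\right)^{2} + 9}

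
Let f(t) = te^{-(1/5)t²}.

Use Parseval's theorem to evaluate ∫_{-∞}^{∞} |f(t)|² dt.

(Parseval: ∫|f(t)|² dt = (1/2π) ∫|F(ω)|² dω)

∫|f(t)|² dt = \frac{5 \sqrt{10} \sqrt{\pi}}{8}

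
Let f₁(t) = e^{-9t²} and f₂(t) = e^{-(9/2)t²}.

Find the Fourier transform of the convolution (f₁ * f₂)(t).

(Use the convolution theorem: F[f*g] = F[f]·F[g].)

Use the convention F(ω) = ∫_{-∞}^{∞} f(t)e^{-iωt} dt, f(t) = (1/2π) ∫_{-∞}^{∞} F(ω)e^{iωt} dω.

F[f₁*f₂](ω) = \frac{\sqrt{2} \pi e^{- \frac{\omega^{2}}{12}}}{9}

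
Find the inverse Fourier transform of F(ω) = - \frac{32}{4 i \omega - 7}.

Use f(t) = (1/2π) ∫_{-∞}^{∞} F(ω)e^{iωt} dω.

f(t) = 8 e^{\frac{7 t}{4}} u\left(- t\right)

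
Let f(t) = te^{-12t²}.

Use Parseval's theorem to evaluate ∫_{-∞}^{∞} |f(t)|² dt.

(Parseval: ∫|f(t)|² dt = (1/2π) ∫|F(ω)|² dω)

∫|f(t)|² dt = \frac{\sqrt{6} \sqrt{\pi}}{576}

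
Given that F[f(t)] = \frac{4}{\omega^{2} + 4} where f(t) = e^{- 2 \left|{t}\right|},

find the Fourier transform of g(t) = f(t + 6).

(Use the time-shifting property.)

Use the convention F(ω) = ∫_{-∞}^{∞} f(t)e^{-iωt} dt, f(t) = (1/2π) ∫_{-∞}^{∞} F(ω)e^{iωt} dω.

F[g](ω) = \frac{4 e^{6 i \omega}}{\omega^{2} + 4}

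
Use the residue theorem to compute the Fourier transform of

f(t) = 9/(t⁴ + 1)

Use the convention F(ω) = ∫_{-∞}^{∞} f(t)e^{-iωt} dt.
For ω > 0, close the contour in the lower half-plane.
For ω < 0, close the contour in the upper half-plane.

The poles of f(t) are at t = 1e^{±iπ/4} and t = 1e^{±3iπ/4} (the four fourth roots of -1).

Let g(z) = f(z)e^{-iωz}; for large |z| the factor e^{-iωz} decays in the lower half-plane when ω > 0 and in the upper half-plane when ω < 0.

Case ω > 0 (lower half-plane, clockwise contour ⇒ F(ω) = -2πi·ΣRes):
  Res_{z = - \frac{\sqrt{2}}{2} - \frac{\sqrt{2} i}{2}} g(z) = \frac{9 \sqrt{2} i \left(1 - i\right) e^{\frac{\sqrt{2} \omega \left(-1 + i\right)}{2}}}{8}
  Res_{z = \frac{\sqrt{2}}{2} - \frac{\sqrt{2} i}{2}} g(z) = \frac{9 \sqrt{2} i \left(1 + i\right) e^{- \frac{\sqrt{2} \omega \left(1 + i\right)}{2}}}{8}
  F(ω) = -2πi·ΣRes = \frac{9 \sqrt{2} \pi \left(1 - i\right) \left(e^{\sqrt{2} i \omega} + i\right) e^{- \frac{\sqrt{2} \omega \left(1 + i\right)}{2}}}{4} = 9 \pi e^{- \frac{\sqrt{2} \omega}{2}} \sin{\left(\frac{\sqrt{2} \omega}{2} + \frac{\pi}{4} \right)}

Case ω < 0 (upper half-plane, counterclockwise contour ⇒ F(ω) = +2πi·ΣRes):
  Res_{z = \frac{\sqrt{2}}{2} + \frac{\sqrt{2} i}{2}} g(z) = \frac{9 \sqrt{2} i \left(-1 + i\right) e^{\frac{\sqrt{2} \omega \left(1 - i\right)}{2}}}{8}
  Res_{z = - \frac{\sqrt{2}}{2} + \frac{\sqrt{2} i}{2}} g(z) = \frac{9 \sqrt{2} \left(1 - i\right) e^{\frac{\sqrt{2} \omega \left(1 + i\right)}{2}}}{8}
  F(ω) = 2πi·ΣRes = - \frac{9 \sqrt{2} i \pi \left(i \left(1 - i\right) e^{\frac{\sqrt{2} \omega \left(1 - i\right)}{2}} - \left(1 - i\right) e^{\frac{\sqrt{2} \omega \left(1 + i\right)}{2}}\right)}{4} = 9 \pi e^{\frac{\sqrt{2} \omega}{2}} \cos{\left(\frac{\sqrt{2} \omega}{2} + \frac{\pi}{4} \right)}

Both cases combine into a single formula in |ω|:

F(ω) = 9 \pi e^{- \frac{\sqrt{2} \left|{\omega}\right|}{2}} \sin{\left(\frac{\sqrt{2} \left|{\omega}\right|}{2} + \frac{\pi}{4} \right)}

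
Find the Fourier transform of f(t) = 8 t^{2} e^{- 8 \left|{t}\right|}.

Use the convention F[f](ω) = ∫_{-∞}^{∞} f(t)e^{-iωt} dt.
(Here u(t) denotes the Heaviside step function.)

F(ω) = \frac{256 \left(64 - 3 \omega^{2}\right)}{\left(\omega^{2} + 64\right)^{3}}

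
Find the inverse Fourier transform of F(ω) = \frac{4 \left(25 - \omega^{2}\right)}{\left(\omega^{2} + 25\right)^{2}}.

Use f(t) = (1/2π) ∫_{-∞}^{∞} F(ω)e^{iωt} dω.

f(t) = 2 e^{- 5 \left|{t}\right|} \left|{t}\right|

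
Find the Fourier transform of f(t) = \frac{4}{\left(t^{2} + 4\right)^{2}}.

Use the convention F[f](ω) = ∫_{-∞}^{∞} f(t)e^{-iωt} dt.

F(ω) = \frac{\pi \left(2 \left|{\omega}\right| + 1\right) e^{- 2 \left|{\omega}\right|}}{4}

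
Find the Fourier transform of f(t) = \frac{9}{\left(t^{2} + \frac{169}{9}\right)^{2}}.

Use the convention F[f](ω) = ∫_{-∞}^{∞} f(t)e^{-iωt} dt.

F(ω) = \frac{81 \pi \left(13 \left|{\omega}\right| + 3\right) e^{- \frac{13 \left|{\omega}\right|}{3}}}{4394}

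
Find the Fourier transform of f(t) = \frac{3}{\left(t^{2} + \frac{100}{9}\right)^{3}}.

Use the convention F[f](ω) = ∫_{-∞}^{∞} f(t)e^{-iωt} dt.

F(ω) = \frac{81 \pi \left(100 \omega^{2} + 90 \left|{\omega}\right| + 27\right) e^{- \frac{10 \left|{\omega}\right|}{3}}}{800000}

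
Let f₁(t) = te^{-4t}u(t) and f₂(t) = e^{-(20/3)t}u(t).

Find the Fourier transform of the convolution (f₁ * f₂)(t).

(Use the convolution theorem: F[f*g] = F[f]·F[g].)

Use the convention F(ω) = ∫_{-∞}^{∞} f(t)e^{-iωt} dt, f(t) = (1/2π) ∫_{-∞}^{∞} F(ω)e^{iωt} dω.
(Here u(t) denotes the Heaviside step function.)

F[f₁*f₂](ω) = \frac{3}{\left(i \omega + 4\right)^{2} \left(3 i \omega + 20\right)}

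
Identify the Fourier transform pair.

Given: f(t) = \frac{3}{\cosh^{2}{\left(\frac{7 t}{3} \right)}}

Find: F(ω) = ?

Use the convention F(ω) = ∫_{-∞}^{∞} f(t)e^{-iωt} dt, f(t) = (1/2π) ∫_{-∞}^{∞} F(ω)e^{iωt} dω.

F(ω) = \frac{27 \pi \omega}{49 \sinh{\left(\frac{3 \pi \omega}{14} \right)}}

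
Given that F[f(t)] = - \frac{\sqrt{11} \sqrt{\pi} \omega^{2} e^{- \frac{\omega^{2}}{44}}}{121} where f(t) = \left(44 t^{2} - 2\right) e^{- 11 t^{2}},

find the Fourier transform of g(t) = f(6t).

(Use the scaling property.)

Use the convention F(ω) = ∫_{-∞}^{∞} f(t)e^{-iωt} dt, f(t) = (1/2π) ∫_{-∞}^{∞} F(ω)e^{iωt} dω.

F[g](ω) = - \frac{\sqrt{11} \sqrt{\pi} \omega^{2} e^{- \frac{\omega^{2}}{1584}}}{26136}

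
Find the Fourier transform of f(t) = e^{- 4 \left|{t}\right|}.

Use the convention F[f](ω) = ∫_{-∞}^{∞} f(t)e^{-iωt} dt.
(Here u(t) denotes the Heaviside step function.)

F(ω) = \frac{8}{\omega^{2} + 16}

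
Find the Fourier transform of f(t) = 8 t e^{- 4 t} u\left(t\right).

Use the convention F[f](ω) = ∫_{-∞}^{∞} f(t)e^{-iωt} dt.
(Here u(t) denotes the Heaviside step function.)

F(ω) = \frac{8}{\left(i \omega + 4\right)^{2}}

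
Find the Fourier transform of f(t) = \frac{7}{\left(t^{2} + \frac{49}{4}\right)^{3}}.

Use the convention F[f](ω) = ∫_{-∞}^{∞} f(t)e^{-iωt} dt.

F(ω) = \frac{\pi \left(49 \omega^{2} + 42 \left|{\omega}\right| + 12\right) e^{- \frac{7 \left|{\omega}\right|}{2}}}{2401}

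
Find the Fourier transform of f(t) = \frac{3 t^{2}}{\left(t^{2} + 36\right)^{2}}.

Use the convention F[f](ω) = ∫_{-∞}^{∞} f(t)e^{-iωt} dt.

F(ω) = \frac{\pi \left(1 - 6 \left|{\omega}\right|\right) e^{- 6 \left|{\omega}\right|}}{4}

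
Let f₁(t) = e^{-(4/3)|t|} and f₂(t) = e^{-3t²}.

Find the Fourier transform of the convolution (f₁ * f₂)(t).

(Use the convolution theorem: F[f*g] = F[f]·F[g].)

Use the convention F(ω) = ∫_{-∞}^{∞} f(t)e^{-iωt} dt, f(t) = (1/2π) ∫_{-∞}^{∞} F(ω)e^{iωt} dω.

F[f₁*f₂](ω) = \frac{8 \sqrt{3} \sqrt{\pi} e^{- \frac{\omega^{2}}{12}}}{9 \omega^{2} + 16}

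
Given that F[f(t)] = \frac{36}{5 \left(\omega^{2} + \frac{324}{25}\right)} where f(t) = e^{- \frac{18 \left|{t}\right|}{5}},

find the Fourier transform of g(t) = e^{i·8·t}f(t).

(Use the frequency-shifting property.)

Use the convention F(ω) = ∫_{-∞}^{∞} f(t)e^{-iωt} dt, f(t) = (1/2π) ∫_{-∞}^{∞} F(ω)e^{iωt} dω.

F[g](ω) = \frac{180}{25 \left(\omega - 8\right)^{2} + 324}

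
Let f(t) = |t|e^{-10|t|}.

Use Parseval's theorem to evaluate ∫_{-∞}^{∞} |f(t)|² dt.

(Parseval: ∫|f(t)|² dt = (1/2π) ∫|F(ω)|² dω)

∫|f(t)|² dt = \frac{1}{2000}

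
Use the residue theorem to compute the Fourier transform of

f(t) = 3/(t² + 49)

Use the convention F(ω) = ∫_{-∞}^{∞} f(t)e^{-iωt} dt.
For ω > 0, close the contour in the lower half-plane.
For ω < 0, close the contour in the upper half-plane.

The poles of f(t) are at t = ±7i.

Let g(z) = f(z)e^{-iωz}; for large |z| the factor e^{-iωz} decays in the lower half-plane when ω > 0 and in the upper half-plane when ω < 0.

Case ω > 0 (lower half-plane, clockwise contour ⇒ F(ω) = -2πi·ΣRes):
  Res_{z = - 7 i} g(z) = \frac{3 i e^{- 7 \omega}}{14}
  F(ω) = -2πi·ΣRes = \frac{3 \pi e^{- 7 \omega}}{7}

Case ω < 0 (upper half-plane, counterclockwise contour ⇒ F(ω) = +2πi·ΣRes):
  Res_{z = 7 i} g(z) = - \frac{3 i e^{7 \omega}}{14}
  F(ω) = 2πi·ΣRes = \frac{3 \pi e^{7 \omega}}{7}

Both cases combine into a single formula in |ω|:

F(ω) = \frac{3 \pi e^{- 7 \left|{\omega}\right|}}{7}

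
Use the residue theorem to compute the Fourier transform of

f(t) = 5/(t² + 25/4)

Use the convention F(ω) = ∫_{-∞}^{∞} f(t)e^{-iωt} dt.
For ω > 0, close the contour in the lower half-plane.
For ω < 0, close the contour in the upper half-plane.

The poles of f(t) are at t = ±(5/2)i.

Let g(z) = f(z)e^{-iωz}; for large |z| the factor e^{-iωz} decays in the lower half-plane when ω > 0 and in the upper half-plane when ω < 0.

Case ω > 0 (lower half-plane, clockwise contour ⇒ F(ω) = -2πi·ΣRes):
  Res_{z = - \frac{5 i}{2}} g(z) = i e^{- \frac{5 \omega}{2}}
  F(ω) = -2πi·ΣRes = 2 \pi e^{- \frac{5 \omega}{2}}

Case ω < 0 (upper half-plane, counterclockwise contour ⇒ F(ω) = +2πi·ΣRes):
  Res_{z = \frac{5 i}{2}} g(z) = - i e^{\frac{5 \omega}{2}}
  F(ω) = 2πi·ΣRes = 2 \pi e^{\frac{5 \omega}{2}}

Both cases combine into a single formula in |ω|:

F(ω) = 2 \pi e^{- \frac{5 \left|{\omega}\right|}{2}}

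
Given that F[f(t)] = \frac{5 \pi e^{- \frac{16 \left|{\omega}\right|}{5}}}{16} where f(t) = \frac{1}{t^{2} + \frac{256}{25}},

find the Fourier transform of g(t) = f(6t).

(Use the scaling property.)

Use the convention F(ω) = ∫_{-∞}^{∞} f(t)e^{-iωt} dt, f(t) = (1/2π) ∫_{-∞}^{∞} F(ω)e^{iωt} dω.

F[g](ω) = \frac{5 \pi e^{- \frac{8 \left|{\omega}\right|}{15}}}{96}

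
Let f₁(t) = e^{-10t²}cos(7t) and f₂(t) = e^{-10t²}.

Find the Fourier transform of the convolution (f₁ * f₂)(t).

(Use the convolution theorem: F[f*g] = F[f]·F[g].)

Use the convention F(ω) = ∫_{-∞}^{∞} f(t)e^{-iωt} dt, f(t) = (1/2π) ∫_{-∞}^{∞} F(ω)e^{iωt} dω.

F[f₁*f₂](ω) = \frac{\pi \left(e^{\frac{7 \omega}{10}} + 1\right) e^{- \frac{\omega^{2}}{20} - \frac{7 \omega}{20} - \frac{49}{40}}}{20}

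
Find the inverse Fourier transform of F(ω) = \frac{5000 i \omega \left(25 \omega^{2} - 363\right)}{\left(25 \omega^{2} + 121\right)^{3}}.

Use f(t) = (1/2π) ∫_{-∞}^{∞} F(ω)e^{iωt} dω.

f(t) = 2 t e^{- \frac{11 \left|{t}\right|}{5}} \left|{t}\right|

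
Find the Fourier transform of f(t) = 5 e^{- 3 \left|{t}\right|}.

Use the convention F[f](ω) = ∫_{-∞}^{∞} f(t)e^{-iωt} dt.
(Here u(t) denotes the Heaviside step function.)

F(ω) = \frac{30}{\omega^{2} + 9}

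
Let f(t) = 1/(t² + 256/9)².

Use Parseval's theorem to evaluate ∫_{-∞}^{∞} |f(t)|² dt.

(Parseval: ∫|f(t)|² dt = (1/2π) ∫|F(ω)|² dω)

∫|f(t)|² dt = \frac{10935 \pi}{4294967296}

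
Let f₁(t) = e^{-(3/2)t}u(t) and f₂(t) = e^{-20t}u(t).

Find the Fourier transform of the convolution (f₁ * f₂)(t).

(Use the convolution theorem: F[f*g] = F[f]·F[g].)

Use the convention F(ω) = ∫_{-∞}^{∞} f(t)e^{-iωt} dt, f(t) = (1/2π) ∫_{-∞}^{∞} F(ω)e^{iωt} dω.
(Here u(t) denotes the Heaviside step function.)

F[f₁*f₂](ω) = \frac{2}{\left(i \omega + 20\right) \left(2 i \omega + 3\right)}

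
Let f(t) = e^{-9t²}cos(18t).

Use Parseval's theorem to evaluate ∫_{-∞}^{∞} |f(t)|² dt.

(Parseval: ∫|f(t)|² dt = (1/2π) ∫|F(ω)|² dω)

∫|f(t)|² dt = \frac{\sqrt{2} \sqrt{\pi} \left(1 + e^{18}\right)}{12 e^{18}}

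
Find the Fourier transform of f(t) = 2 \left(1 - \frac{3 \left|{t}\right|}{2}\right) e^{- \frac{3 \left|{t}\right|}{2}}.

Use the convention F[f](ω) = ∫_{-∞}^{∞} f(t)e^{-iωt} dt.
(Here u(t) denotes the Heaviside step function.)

F(ω) = \frac{192 \omega^{2}}{\left(4 \omega^{2} + 9\right)^{2}}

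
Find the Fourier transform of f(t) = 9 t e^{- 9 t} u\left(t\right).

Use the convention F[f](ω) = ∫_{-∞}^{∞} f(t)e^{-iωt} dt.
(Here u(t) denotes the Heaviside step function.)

F(ω) = \frac{9}{\left(i \omega + 9\right)^{2}}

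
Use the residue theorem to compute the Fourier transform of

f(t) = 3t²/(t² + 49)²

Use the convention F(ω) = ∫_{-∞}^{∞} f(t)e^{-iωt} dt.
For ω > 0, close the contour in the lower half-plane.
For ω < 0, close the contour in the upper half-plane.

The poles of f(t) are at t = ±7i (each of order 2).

Let g(z) = f(z)e^{-iωz}; for large |z| the factor e^{-iωz} decays in the lower half-plane when ω > 0 and in the upper half-plane when ω < 0.

Case ω > 0 (lower half-plane, clockwise contour ⇒ F(ω) = -2πi·ΣRes):
  Res_{z = - 7 i} g(z) = \frac{3 i \left(1 - 7 \omega\right) e^{- 7 \omega}}{28} (pole of order 2)
  F(ω) = -2πi·ΣRes = \frac{3 \pi \left(1 - 7 \omega\right) e^{- 7 \omega}}{14}

Case ω < 0 (upper half-plane, counterclockwise contour ⇒ F(ω) = +2πi·ΣRes):
  Res_{z = 7 i} g(z) = \frac{3 i \left(- 7 \omega - 1\right) e^{7 \omega}}{28} (pole of order 2)
  F(ω) = 2πi·ΣRes = \frac{3 \pi \left(7 \omega + 1\right) e^{7 \omega}}{14}

Both cases combine into a single formula in |ω|:

F(ω) = \frac{3 \pi \left(1 - 7 \left|{\omega}\right|\right) e^{- 7 \left|{\omega}\right|}}{14}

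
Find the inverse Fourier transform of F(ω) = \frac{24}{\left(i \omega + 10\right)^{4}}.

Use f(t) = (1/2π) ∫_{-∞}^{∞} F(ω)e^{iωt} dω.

f(t) = 4 t^{3} e^{- 10 t} u\left(t\right)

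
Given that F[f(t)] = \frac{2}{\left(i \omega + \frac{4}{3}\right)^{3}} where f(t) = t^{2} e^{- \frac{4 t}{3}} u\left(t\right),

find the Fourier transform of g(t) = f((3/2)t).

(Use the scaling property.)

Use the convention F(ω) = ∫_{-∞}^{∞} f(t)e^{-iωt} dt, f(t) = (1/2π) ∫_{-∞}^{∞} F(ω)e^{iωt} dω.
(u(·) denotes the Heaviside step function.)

F[g](ω) = \frac{9}{2 \left(i \omega + 2\right)^{3}}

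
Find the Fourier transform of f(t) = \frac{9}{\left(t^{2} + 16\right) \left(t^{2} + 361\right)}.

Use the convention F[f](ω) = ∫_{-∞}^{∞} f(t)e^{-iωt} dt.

F(ω) = \frac{3 \pi \left(19 e^{15 \left|{\omega}\right|} - 4\right) e^{- 19 \left|{\omega}\right|}}{8740}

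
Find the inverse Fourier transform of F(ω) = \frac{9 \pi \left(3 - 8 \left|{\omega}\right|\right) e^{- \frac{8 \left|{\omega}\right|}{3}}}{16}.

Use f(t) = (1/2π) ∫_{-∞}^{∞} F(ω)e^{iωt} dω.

f(t) = \frac{9 t^{2}}{\left(t^{2} + \frac{64}{9}\right)^{2}}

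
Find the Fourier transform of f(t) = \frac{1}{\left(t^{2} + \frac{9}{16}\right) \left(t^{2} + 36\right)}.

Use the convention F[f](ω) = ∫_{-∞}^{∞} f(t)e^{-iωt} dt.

F(ω) = - \frac{8 \pi e^{- 6 \left|{\omega}\right|}}{1701} + \frac{64 \pi e^{- \frac{3 \left|{\omega}\right|}{4}}}{1701}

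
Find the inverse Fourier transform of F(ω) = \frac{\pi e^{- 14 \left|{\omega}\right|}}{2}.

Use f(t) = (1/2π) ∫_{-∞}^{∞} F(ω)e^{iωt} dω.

f(t) = \frac{7}{t^{2} + 196}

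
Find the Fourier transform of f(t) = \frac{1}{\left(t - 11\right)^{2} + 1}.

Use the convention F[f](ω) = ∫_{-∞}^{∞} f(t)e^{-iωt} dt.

F(ω) = \pi e^{- 11 i \omega - \left|{\omega}\right|}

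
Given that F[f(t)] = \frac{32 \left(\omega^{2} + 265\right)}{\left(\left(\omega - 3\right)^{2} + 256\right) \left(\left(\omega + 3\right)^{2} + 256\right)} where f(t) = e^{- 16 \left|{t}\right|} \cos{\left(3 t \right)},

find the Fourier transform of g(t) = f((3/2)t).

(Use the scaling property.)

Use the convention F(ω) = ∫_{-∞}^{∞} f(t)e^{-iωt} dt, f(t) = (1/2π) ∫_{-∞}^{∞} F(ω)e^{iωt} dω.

F[g](ω) = \frac{192 \left(4 \omega^{2} + 2385\right)}{16 \omega^{4} + 17784 \omega^{2} + 5688225}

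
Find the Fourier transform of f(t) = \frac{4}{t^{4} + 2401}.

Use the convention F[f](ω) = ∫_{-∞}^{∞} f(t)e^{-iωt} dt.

F(ω) = \frac{4 \pi e^{- \frac{7 \sqrt{2} \left|{\omega}\right|}{2}} \sin{\left(\frac{7 \sqrt{2} \left|{\omega}\right|}{2} + \frac{\pi}{4} \right)}}{343}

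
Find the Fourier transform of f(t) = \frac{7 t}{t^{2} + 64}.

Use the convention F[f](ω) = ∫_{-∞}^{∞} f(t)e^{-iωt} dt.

F(ω) = - 7 i \pi e^{- 8 \left|{\omega}\right|} \operatorname{sign}{\left(\omega \right)}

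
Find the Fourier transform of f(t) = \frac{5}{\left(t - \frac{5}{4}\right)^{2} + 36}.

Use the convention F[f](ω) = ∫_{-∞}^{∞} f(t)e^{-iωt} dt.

F(ω) = \frac{5 \pi e^{- \frac{5 i \omega}{4} - 6 \left|{\omega}\right|}}{6}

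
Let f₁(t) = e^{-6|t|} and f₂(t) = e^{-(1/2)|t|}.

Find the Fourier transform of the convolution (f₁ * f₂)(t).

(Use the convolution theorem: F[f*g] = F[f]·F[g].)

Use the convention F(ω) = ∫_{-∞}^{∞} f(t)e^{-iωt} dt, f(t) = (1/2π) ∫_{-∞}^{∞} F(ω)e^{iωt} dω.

F[f₁*f₂](ω) = \frac{48}{\left(\omega^{2} + 36\right) \left(4 \omega^{2} + 1\right)}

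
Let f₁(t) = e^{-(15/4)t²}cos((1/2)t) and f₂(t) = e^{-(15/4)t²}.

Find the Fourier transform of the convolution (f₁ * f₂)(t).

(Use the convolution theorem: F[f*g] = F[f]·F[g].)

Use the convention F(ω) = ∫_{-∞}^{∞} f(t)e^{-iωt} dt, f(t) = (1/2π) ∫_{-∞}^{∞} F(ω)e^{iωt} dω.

F[f₁*f₂](ω) = \frac{2 \pi \left(e^{\frac{2 \omega}{15}} + 1\right) e^{- \frac{2 \omega^{2}}{15} - \frac{\omega}{15} - \frac{1}{60}}}{15}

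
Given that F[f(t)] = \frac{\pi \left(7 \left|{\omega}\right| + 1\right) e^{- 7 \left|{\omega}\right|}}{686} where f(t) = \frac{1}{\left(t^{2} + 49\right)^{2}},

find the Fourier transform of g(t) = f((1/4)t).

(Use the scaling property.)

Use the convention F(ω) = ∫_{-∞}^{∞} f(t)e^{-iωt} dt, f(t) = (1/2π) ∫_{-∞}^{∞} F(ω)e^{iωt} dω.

F[g](ω) = \frac{2 \pi \left(28 \left|{\omega}\right| + 1\right) e^{- 28 \left|{\omega}\right|}}{343}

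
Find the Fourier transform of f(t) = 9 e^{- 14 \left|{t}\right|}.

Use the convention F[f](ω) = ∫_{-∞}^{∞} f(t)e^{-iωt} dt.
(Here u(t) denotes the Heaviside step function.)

F(ω) = \frac{252}{\omega^{2} + 196}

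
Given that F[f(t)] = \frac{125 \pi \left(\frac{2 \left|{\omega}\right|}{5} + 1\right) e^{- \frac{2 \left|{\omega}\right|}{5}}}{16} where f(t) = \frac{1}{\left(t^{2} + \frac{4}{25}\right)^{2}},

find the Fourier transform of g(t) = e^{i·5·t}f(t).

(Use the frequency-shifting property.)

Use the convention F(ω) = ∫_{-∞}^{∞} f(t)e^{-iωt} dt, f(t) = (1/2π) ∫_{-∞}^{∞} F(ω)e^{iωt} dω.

F[g](ω) = \frac{25 \pi \left(2 \left|{\omega - 5}\right| + 5\right) e^{- \frac{2 \left|{\omega - 5}\right|}{5}}}{16}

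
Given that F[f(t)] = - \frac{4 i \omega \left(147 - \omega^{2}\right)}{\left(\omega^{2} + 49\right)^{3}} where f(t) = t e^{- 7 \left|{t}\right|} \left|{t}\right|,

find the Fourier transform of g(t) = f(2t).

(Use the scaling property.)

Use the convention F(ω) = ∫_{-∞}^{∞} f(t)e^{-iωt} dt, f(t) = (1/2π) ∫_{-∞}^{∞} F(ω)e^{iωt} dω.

F[g](ω) = \frac{16 i \omega \left(\omega^{2} - 588\right)}{\left(\omega^{2} + 196\right)^{3}}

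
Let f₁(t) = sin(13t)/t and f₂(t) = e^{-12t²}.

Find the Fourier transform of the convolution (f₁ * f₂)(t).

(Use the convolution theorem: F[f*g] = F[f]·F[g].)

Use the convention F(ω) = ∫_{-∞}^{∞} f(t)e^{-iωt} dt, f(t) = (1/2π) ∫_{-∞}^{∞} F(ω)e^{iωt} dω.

F[f₁*f₂](ω) = \begin{cases} \frac{\sqrt{3} \pi^{\frac{3}{2}} e^{- \frac{\omega^{2}}{48}}}{6} & \text{for}\: \omega > -13 \wedge \omega < 13 \\0 & \text{otherwise} \end{cases}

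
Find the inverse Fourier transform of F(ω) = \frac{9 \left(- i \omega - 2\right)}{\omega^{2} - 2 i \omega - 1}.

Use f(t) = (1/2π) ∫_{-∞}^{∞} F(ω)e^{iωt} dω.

f(t) = 9 \left(t + 1\right) e^{- t} u\left(t\right)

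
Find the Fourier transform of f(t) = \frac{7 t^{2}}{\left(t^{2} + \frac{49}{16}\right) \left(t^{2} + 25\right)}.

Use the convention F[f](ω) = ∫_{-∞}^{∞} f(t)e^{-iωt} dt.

F(ω) = \frac{560 \pi e^{- 5 \left|{\omega}\right|}}{351} - \frac{196 \pi e^{- \frac{7 \left|{\omega}\right|}{4}}}{351}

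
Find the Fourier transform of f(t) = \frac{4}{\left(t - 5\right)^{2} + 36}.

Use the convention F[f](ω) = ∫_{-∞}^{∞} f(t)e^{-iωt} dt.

F(ω) = \frac{2 \pi e^{- 5 i \omega - 6 \left|{\omega}\right|}}{3}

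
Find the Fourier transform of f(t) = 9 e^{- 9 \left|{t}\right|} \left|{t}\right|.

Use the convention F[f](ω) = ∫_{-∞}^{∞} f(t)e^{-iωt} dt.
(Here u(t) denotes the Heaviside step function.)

F(ω) = \frac{18 \left(81 - \omega^{2}\right)}{\left(\omega^{2} + 81\right)^{2}}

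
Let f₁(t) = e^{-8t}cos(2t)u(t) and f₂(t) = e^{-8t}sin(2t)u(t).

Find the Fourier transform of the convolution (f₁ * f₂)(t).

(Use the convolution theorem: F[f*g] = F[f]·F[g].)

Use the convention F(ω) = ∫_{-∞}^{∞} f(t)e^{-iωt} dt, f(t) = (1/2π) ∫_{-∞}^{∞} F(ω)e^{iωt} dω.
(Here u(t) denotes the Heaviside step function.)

F[f₁*f₂](ω) = \frac{2 \left(i \omega + 8\right)}{\left(\left(i \omega + 8\right)^{2} + 4\right)^{2}}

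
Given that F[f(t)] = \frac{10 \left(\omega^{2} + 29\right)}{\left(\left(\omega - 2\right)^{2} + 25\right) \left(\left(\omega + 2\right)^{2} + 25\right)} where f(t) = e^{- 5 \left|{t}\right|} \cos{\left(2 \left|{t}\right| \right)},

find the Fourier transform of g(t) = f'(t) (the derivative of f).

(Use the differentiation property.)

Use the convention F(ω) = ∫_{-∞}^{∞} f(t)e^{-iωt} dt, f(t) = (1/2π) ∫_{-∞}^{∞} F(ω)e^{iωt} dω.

F[g](ω) = \frac{10 i \omega \left(\omega^{2} + 29\right)}{\omega^{4} + 42 \omega^{2} + 841}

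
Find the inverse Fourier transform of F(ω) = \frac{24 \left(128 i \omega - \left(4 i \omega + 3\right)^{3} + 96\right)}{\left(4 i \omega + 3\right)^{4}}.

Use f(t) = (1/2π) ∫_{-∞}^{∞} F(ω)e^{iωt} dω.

f(t) = 6 \left(t^{2} - 1\right) e^{- \frac{3 t}{4}} u\left(t\right)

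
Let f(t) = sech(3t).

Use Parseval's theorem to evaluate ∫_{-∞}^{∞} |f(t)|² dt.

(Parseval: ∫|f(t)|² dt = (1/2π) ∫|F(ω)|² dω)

∫|f(t)|² dt = \frac{2}{3}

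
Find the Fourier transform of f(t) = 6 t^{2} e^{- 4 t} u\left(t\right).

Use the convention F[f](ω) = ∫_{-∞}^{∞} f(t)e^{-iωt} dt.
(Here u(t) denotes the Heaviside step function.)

F(ω) = \frac{12}{\left(i \omega + 4\right)^{3}}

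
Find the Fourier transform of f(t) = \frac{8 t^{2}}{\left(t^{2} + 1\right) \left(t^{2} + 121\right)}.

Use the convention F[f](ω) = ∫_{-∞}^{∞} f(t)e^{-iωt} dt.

F(ω) = \frac{\pi \left(11 - e^{10 \left|{\omega}\right|}\right) e^{- 11 \left|{\omega}\right|}}{15}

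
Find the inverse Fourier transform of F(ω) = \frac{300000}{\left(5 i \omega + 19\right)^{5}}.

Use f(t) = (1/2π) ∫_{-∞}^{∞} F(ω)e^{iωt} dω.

f(t) = 4 t^{4} e^{- \frac{19 t}{5}} u\left(t\right)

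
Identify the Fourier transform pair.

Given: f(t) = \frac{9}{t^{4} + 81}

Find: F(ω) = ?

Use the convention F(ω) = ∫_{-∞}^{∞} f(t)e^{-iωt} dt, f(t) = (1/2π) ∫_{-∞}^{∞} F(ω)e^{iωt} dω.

F(ω) = \frac{\pi e^{- \frac{3 \sqrt{2} \left|{\omega}\right|}{2}} \sin{\left(\frac{3 \sqrt{2} \left|{\omega}\right|}{2} + \frac{\pi}{4} \right)}}{3}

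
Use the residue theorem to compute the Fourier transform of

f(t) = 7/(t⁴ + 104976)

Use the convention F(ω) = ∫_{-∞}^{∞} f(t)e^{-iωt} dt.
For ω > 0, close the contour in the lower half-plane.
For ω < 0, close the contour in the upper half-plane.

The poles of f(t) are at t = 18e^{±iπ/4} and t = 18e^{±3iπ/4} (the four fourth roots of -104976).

Let g(z) = f(z)e^{-iωz}; for large |z| the factor e^{-iωz} decays in the lower half-plane when ω > 0 and in the upper half-plane when ω < 0.

Case ω > 0 (lower half-plane, clockwise contour ⇒ F(ω) = -2πi·ΣRes):
  Res_{z = - 9 \sqrt{2} - 9 \sqrt{2} i} g(z) = \frac{7 \sqrt{2} i \left(1 - i\right) e^{9 \sqrt{2} \omega \left(-1 + i\right)}}{46656}
  Res_{z = 9 \sqrt{2} - 9 \sqrt{2} i} g(z) = \frac{7 \sqrt{2} i \left(1 + i\right) e^{- 9 \sqrt{2} \omega \left(1 + i\right)}}{46656}
  F(ω) = -2πi·ΣRes = \frac{7 \sqrt{2} \pi \left(1 - i\right) \left(e^{18 \sqrt{2} i \omega} + i\right) e^{- 9 \sqrt{2} \omega \left(1 + i\right)}}{23328} = \frac{7 \pi e^{- 9 \sqrt{2} \omega} \sin{\left(9 \sqrt{2} \omega + \frac{\pi}{4} \right)}}{5832}

Case ω < 0 (upper half-plane, counterclockwise contour ⇒ F(ω) = +2πi·ΣRes):
  Res_{z = 9 \sqrt{2} + 9 \sqrt{2} i} g(z) = \frac{7 \sqrt{2} i \left(-1 + i\right) e^{9 \sqrt{2} \omega \left(1 - i\right)}}{46656}
  Res_{z = - 9 \sqrt{2} + 9 \sqrt{2} i} g(z) = \frac{7 \sqrt{2} \left(1 - i\right) e^{9 \sqrt{2} \omega \left(1 + i\right)}}{46656}
  F(ω) = 2πi·ΣRes = - \frac{7 \sqrt{2} i \pi \left(i \left(1 - i\right) e^{9 \sqrt{2} \omega \left(1 - i\right)} - \left(1 - i\right) e^{9 \sqrt{2} \omega \left(1 + i\right)}\right)}{23328} = \frac{7 \pi e^{9 \sqrt{2} \omega} \cos{\left(9 \sqrt{2} \omega + \frac{\pi}{4} \right)}}{5832}

Both cases combine into a single formula in |ω|:

F(ω) = \frac{7 \pi e^{- 9 \sqrt{2} \left|{\omega}\right|} \sin{\left(9 \sqrt{2} \left|{\omega}\right| + \frac{\pi}{4} \right)}}{5832}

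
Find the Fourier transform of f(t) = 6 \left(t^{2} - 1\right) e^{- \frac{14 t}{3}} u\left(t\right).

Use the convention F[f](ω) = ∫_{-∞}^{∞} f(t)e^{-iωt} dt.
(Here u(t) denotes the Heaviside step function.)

F(ω) = \frac{18 \left(54 i \omega - \left(3 i \omega + 14\right)^{3} + 252\right)}{\left(3 i \omega + 14\right)^{4}}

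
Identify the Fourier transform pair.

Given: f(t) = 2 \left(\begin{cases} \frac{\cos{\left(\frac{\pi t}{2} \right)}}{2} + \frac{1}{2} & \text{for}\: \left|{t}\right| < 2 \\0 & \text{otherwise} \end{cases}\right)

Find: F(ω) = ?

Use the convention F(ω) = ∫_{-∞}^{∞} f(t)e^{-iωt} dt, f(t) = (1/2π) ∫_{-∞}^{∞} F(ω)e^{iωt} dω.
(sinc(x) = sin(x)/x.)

F(ω) = - \frac{4 \pi^{2} \operatorname{sinc}{\left(2 \omega \right)}}{4 \omega^{2} - \pi^{2}}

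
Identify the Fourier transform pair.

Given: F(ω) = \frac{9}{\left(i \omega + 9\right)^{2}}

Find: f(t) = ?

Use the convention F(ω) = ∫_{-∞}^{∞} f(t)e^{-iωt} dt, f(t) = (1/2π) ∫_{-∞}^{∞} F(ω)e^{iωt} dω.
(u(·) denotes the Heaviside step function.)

f(t) = 9 t e^{- 9 t} u\left(t\right)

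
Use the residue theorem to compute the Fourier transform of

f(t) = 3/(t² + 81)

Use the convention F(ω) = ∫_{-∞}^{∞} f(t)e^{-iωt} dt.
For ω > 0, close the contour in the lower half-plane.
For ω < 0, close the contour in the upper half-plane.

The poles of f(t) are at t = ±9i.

Let g(z) = f(z)e^{-iωz}; for large |z| the factor e^{-iωz} decays in the lower half-plane when ω > 0 and in the upper half-plane when ω < 0.

Case ω > 0 (lower half-plane, clockwise contour ⇒ F(ω) = -2πi·ΣRes):
  Res_{z = - 9 i} g(z) = \frac{i e^{- 9 \omega}}{6}
  F(ω) = -2πi·ΣRes = \frac{\pi e^{- 9 \omega}}{3}

Case ω < 0 (upper half-plane, counterclockwise contour ⇒ F(ω) = +2πi·ΣRes):
  Res_{z = 9 i} g(z) = - \frac{i e^{9 \omega}}{6}
  F(ω) = 2πi·ΣRes = \frac{\pi e^{9 \omega}}{3}

Both cases combine into a single formula in |ω|:

F(ω) = \frac{\pi e^{- 9 \left|{\omega}\right|}}{3}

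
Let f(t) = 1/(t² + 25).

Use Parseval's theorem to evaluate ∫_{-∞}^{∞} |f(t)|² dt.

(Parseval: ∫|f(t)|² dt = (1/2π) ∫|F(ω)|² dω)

∫|f(t)|² dt = \frac{\pi}{250}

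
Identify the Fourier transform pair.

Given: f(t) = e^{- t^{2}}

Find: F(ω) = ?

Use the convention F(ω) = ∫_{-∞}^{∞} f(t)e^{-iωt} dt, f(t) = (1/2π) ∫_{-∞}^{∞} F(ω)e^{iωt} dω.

F(ω) = \sqrt{\pi} e^{- \frac{\omega^{2}}{4}}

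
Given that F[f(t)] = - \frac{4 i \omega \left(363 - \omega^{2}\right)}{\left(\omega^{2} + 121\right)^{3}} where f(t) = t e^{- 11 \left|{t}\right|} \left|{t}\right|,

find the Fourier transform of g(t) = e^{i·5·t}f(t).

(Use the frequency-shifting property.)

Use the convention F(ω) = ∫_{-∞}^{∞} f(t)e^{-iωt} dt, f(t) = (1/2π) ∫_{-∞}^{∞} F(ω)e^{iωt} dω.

F[g](ω) = \frac{4 i \left(\omega - 5\right) \left(\left(\omega - 5\right)^{2} - 363\right)}{\left(\left(\omega - 5\right)^{2} + 121\right)^{3}}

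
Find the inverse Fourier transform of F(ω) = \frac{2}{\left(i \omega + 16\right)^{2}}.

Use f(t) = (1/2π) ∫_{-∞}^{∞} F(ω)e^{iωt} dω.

f(t) = 2 t e^{- 16 t} u\left(t\right)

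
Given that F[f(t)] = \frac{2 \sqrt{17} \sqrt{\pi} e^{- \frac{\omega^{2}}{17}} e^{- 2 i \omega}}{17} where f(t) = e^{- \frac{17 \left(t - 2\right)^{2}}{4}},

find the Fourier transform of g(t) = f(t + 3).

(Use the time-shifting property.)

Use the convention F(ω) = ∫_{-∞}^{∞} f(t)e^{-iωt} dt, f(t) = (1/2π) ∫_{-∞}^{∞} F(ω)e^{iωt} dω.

F[g](ω) = \frac{2 \sqrt{17} \sqrt{\pi} e^{\omega \left(- \frac{\omega}{17} + i\right)}}{17}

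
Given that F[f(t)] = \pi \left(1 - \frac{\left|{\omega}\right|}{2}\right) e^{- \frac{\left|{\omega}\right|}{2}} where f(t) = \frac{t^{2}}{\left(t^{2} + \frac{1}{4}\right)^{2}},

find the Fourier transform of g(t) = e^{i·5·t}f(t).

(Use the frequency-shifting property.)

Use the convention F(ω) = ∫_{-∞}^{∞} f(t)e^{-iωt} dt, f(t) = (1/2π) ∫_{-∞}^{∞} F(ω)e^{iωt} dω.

F[g](ω) = \frac{\pi \left(2 - \left|{\omega - 5}\right|\right) e^{- \frac{\left|{\omega - 5}\right|}{2}}}{2}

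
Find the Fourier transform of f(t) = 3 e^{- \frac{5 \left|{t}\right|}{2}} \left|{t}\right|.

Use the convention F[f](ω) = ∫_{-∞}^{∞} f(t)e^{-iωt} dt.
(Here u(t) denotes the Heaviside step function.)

F(ω) = \frac{24 \left(25 - 4 \omega^{2}\right)}{\left(4 \omega^{2} + 25\right)^{2}}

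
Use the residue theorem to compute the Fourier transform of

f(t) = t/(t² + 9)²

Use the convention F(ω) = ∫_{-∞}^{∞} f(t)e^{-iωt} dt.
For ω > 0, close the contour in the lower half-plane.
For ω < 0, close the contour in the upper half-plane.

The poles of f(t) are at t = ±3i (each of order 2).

Let g(z) = f(z)e^{-iωz}; for large |z| the factor e^{-iωz} decays in the lower half-plane when ω > 0 and in the upper half-plane when ω < 0.

Case ω > 0 (lower half-plane, clockwise contour ⇒ F(ω) = -2πi·ΣRes):
  Res_{z = - 3 i} g(z) = \frac{\omega e^{- 3 \omega}}{12} (pole of order 2)
  F(ω) = -2πi·ΣRes = - \frac{i \pi \omega e^{- 3 \omega}}{6}

Case ω < 0 (upper half-plane, counterclockwise contour ⇒ F(ω) = +2πi·ΣRes):
  Res_{z = 3 i} g(z) = - \frac{\omega e^{3 \omega}}{12} (pole of order 2)
  F(ω) = 2πi·ΣRes = - \frac{i \pi \omega e^{3 \omega}}{6}

Both cases combine into a single formula in |ω|:

F(ω) = - \frac{i \pi \omega e^{- 3 \left|{\omega}\right|}}{6}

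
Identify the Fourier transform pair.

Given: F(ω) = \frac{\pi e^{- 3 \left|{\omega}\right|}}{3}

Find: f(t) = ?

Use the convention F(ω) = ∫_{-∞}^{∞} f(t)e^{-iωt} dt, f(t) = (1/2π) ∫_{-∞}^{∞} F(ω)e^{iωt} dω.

f(t) = \frac{1}{t^{2} + 9}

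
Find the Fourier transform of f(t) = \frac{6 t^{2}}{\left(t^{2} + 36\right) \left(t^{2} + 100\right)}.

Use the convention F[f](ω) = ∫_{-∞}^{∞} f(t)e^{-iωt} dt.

F(ω) = \frac{3 \pi \left(5 - 3 e^{4 \left|{\omega}\right|}\right) e^{- 10 \left|{\omega}\right|}}{16}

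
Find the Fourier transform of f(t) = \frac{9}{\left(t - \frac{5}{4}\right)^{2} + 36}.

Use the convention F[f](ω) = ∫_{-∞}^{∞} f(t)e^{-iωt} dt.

F(ω) = \frac{3 \pi e^{- \frac{5 i \omega}{4} - 6 \left|{\omega}\right|}}{2}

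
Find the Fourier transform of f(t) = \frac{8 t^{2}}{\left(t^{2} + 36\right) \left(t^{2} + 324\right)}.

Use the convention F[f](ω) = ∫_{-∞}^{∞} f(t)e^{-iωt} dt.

F(ω) = \frac{\pi \left(3 - e^{12 \left|{\omega}\right|}\right) e^{- 18 \left|{\omega}\right|}}{6}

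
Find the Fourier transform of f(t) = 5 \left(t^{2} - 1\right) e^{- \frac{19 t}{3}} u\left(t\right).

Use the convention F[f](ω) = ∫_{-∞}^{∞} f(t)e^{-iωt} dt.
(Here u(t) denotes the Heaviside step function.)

F(ω) = \frac{15 \left(54 i \omega - \left(3 i \omega + 19\right)^{3} + 342\right)}{\left(3 i \omega + 19\right)^{4}}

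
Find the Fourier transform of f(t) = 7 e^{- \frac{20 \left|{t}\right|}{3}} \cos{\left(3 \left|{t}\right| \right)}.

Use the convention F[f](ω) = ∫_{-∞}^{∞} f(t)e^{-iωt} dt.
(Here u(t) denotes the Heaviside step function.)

F(ω) = \frac{840 \left(9 \omega^{2} + 481\right)}{81 \omega^{4} + 5742 \omega^{2} + 231361}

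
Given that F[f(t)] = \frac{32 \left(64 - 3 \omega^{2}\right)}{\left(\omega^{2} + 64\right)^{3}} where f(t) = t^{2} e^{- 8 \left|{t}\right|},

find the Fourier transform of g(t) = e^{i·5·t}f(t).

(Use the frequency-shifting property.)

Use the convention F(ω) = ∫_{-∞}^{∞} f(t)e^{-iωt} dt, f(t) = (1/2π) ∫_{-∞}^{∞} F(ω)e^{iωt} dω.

F[g](ω) = \frac{32 \left(64 - 3 \left(\omega - 5\right)^{2}\right)}{\left(\left(\omega - 5\right)^{2} + 64\right)^{3}}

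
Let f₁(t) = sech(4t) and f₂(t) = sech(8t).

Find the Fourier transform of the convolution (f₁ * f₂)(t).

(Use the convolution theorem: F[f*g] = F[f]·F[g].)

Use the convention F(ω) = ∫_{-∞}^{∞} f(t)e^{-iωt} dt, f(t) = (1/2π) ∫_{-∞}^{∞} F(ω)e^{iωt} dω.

F[f₁*f₂](ω) = \frac{\pi^{2} \sinh{\left(\frac{\pi \omega}{16} \right)}}{8 \sinh{\left(\frac{\pi \omega}{4} \right)}}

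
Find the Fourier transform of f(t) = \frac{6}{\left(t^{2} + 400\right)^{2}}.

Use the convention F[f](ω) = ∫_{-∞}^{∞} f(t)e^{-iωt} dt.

F(ω) = \frac{3 \pi \left(20 \left|{\omega}\right| + 1\right) e^{- 20 \left|{\omega}\right|}}{8000}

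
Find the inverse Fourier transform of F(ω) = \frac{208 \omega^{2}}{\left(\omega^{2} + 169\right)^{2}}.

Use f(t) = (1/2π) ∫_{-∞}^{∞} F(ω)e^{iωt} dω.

f(t) = 4 \left(1 - 13 \left|{t}\right|\right) e^{- 13 \left|{t}\right|}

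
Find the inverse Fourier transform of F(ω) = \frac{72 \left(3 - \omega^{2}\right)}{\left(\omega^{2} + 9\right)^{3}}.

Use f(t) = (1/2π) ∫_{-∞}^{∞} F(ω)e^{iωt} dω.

f(t) = 2 t^{2} e^{- 3 \left|{t}\right|}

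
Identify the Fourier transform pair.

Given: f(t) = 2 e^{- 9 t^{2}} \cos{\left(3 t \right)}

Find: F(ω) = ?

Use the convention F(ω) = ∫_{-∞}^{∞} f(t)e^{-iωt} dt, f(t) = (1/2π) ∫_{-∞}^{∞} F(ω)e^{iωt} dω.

F(ω) = \frac{\sqrt{\pi} \left(e^{\frac{\omega}{3}} + 1\right) e^{- \frac{\omega^{2}}{36} - \frac{\omega}{6} - \frac{1}{4}}}{3}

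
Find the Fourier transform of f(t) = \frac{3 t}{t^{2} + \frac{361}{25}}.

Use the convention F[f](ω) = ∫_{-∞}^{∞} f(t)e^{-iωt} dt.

F(ω) = - 3 i \pi e^{- \frac{19 \left|{\omega}\right|}{5}} \operatorname{sign}{\left(\omega \right)}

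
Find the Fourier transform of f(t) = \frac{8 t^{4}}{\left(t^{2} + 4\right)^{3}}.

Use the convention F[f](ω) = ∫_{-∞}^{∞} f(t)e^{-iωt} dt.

F(ω) = \frac{\pi \left(4 \omega^{2} - 10 \left|{\omega}\right| + 3\right) e^{- 2 \left|{\omega}\right|}}{2}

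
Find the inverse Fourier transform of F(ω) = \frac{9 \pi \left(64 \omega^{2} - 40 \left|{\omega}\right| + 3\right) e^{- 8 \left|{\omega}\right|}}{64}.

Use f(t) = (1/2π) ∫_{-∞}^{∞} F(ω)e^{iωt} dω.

f(t) = \frac{9 t^{4}}{\left(t^{2} + 64\right)^{3}}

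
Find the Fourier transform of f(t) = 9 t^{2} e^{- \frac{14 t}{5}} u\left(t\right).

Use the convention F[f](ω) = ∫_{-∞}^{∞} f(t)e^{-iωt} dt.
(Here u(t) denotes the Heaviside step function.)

F(ω) = \frac{2250}{\left(5 i \omega + 14\right)^{3}}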